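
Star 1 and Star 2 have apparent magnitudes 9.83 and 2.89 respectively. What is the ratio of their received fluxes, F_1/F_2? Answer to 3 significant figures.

F_1/F_2 ≈ 1.67×10^-3

Δm = 9.83 − (2.89) = 6.94
Flux ratio = 10^(−0.4 Δm) = 10^(−0.4 × 6.94) = 10^-2.776 = 1.675×10^-3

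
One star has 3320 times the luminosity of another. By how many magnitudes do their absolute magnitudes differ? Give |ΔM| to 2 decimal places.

|ΔM| ≈ 8.80

Pogson: ΔM = −2.5 log₁₀(ratio) = −2.5 log₁₀(3320) = −2.5 × 3.5211 = -8.803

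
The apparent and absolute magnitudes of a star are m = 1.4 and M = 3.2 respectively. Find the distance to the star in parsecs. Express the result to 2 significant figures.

d ≈ 4.4 pc

Distance modulus: m − M = 1.4 − (3.2) = -1.800
m − M = 5 log₁₀ d − 5
log₁₀ d = (m − M)/5 + 1 = 0.6400
d = 10^0.6400 = 4.365 pc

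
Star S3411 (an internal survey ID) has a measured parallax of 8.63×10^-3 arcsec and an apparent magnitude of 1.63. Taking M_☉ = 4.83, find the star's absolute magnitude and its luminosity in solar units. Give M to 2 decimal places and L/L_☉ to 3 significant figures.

M ≈ -3.69; L/L_☉ ≈ 2560

d = 1/p = 1/8.63×10^-3″ = 115.9 pc
M = m − 5 log₁₀ d + 5 = 1.63 − 5·2.0640 + 5 = -3.690
M − M_☉ = -3.690 − 4.83 = -8.520
L/L_☉ = 10^(−0.4 × -8.520) = 2558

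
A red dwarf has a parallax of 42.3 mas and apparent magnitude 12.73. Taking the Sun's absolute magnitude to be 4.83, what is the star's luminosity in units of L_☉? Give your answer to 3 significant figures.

d = 1/p = 1000/42.3 mas = 23.64 pc
M = m − 5 log₁₀ d + 5 = 12.73 − 5·1.3737 + 5 = 10.862
M − M_☉ = 10.862 − 4.83 = 6.032
L/L_☉ = 10^(−0.4 × 6.032) = 3.867×10^-3

L/L_☉ ≈ 3.87×10^-3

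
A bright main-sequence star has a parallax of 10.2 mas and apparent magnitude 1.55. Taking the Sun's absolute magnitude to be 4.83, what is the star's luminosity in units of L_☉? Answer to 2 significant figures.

L/L_☉ ≈ 2000

d = 1/p = 1000/10.2 mas = 98.04 pc
M = m − 5 log₁₀ d + 5 = 1.55 − 5·1.9914 + 5 = -3.407
M − M_☉ = -3.407 − 4.83 = -8.237
L/L_☉ = 10^(−0.4 × -8.237) = 1972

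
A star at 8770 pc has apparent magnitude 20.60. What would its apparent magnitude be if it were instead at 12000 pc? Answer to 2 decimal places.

Flux ∝ 1/d², so Δm = 5 log₁₀(d₂/d₁) = 5 log₁₀(12000/8770) = 0.681
m₂ = m₁ + Δm = 20.60 + (0.681) = 21.281

m ≈ 21.28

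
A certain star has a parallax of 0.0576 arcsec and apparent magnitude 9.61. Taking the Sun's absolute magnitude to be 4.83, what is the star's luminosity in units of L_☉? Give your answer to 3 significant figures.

L/L_☉ ≈ 0.0369

d = 1/p = 1/0.0576″ = 17.36 pc
M = m − 5 log₁₀ d + 5 = 9.61 − 5·1.2396 + 5 = 8.412
M − M_☉ = 8.412 − 4.83 = 3.582
L/L_☉ = 10^(−0.4 × 3.582) = 0.03691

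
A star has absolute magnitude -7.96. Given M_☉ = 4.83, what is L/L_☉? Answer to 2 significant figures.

L/L_☉ ≈ 130000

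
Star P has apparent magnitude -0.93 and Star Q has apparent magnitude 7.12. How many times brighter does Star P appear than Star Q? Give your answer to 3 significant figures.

Magnitude difference = -8.05
Flux ratio = 10^(−0.4 Δm) = 10^(−0.4 × -8.05) = 10^3.220 = 1660

1660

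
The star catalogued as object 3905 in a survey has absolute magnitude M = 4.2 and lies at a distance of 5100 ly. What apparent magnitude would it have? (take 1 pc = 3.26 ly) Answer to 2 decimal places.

d = 5100 ly / 3.26 = 1564 pc
m = M + 5 log₁₀ d − 5 = 4.2 + 5·3.1944 − 5 = 15.172

m ≈ 15.17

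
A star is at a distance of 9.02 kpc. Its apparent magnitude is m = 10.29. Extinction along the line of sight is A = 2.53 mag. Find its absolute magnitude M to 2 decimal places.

M ≈ -7.02

d = 9.02 kpc = 9020 pc
5 log₁₀(d/10 pc) = 5 log₁₀(9020) − 5 = 14.776
M = m − 5 log₁₀(d/10) − A = 10.29 − 14.776 − 2.53 = -7.016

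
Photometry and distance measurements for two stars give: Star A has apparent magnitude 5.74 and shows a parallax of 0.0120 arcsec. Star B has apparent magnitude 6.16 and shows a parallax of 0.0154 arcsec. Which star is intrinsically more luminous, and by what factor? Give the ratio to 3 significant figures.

Star A is more luminous, by a factor of 2.42.

Star A: d = 1/p = 1/0.0120″ = 83.33 pc
Star A: M = m − 5 log₁₀ d + 5 = 5.74 − 5·1.9208 + 5 = 1.136
Star B: d = 1/p = 1/0.0154″ = 64.94 pc
Star B: M = m − 5 log₁₀ d + 5 = 6.16 − 5·1.8125 + 5 = 2.098
ΔM = M_A − M_B = 1.136 − (2.098) = -0.962; smaller M is more luminous → Star A.
L ratio = 10^(0.4 |ΔM|) = 10^0.385 = 2.425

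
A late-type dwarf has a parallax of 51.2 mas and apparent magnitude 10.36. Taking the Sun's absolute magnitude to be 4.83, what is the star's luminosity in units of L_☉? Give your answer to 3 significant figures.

L/L_☉ ≈ 0.0234

d = 1/p = 1000/51.2 mas = 19.53 pc
M = m − 5 log₁₀ d + 5 = 10.36 − 5·1.2907 + 5 = 8.906
M − M_☉ = 8.906 − 4.83 = 4.076
L/L_☉ = 10^(−0.4 × 4.076) = 0.02341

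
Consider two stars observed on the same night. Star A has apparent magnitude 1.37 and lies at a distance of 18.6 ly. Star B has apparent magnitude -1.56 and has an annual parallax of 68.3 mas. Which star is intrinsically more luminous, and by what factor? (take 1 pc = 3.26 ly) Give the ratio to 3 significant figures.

Star B is more luminous, by a factor of 97.9.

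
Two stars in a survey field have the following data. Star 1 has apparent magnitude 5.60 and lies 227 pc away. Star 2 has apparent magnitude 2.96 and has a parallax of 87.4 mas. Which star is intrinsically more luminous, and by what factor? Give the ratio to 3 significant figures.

Star 1 is more luminous, by a factor of 34.6.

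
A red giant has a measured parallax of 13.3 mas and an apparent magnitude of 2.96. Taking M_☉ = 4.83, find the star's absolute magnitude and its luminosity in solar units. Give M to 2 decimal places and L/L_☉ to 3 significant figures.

M ≈ -1.42; L/L_☉ ≈ 316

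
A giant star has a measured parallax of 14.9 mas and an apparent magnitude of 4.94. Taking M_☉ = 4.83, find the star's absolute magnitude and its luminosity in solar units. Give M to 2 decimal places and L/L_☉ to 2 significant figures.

d = 1/p = 1000/14.9 mas = 67.11 pc
M = m − 5 log₁₀ d + 5 = 4.94 − 5·1.8268 + 5 = 0.806
M − M_☉ = 0.806 − 4.83 = -4.024
L/L_☉ = 10^(−0.4 × -4.024) = 40.70

M ≈ 0.81; L/L_☉ ≈ 41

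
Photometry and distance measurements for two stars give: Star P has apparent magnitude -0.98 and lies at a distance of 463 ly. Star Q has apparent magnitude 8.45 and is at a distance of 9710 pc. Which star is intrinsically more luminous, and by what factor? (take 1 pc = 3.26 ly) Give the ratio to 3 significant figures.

Star P: d = 463 ly / 3.26 = 142.0 pc
Star P: M = m − 5 log₁₀ d + 5 = -0.98 − 5·2.1524 + 5 = -6.742
Star Q: M = m − 5 log₁₀ d + 5 = 8.45 − 5·3.9872 + 5 = -6.486
ΔM = M_P − M_Q = -6.742 − (-6.486) = -0.256; smaller M is more luminous → Star P.
L ratio = 10^(0.4 |ΔM|) = 10^0.102 = 1.266

Star P is more luminous, by a factor of 1.27.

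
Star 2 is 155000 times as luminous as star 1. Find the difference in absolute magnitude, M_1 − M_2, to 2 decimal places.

Pogson: ΔM = −2.5 log₁₀(ratio) = −2.5 log₁₀(155000) = −2.5 × 5.1903 = -12.976
Star 2 is brighter so has the smaller magnitude: M_1 − M_2 is positive.

M_1 − M_2 ≈ 12.98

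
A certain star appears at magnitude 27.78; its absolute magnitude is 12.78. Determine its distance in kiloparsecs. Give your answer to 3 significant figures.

d ≈ 10.0 kpc

Distance modulus: m − M = 27.78 − (12.78) = 15.000
m − M = 5 log₁₀ d − 5
log₁₀ d = (m − M)/5 + 1 = 4.0000
d = 10^4.0000 = 10000 pc
= 10.00 kpc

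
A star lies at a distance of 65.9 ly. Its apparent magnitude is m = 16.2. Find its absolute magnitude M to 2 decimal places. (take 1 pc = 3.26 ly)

d = 65.9 ly / 3.26 = 20.21 pc
5 log₁₀(d/10 pc) = 5 log₁₀(20.21) − 5 = 1.528
M = m − 5 log₁₀(d/10) = 16.2 − 1.528 = 14.672

M ≈ 14.67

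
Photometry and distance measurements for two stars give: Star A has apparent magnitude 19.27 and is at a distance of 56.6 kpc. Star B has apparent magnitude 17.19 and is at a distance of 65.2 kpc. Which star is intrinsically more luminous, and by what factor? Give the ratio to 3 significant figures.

Star B is more luminous, by a factor of 9.01.

Star A: d = 56.6 kpc = 56600 pc
Star A: M = m − 5 log₁₀ d + 5 = 19.27 − 5·4.7528 + 5 = 0.506
Star B: d = 65.2 kpc = 65200 pc
Star B: M = m − 5 log₁₀ d + 5 = 17.19 − 5·4.8142 + 5 = -1.881
ΔM = M_A − M_B = 0.506 − (-1.881) = 2.387; smaller M is more luminous → Star B.
L ratio = 10^(0.4 |ΔM|) = 10^0.955 = 9.013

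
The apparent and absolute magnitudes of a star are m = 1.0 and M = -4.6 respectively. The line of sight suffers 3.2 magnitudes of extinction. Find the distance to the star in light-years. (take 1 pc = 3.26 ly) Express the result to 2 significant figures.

d ≈ 98 ly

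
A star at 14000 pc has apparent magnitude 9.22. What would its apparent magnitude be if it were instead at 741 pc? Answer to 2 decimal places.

Flux ∝ 1/d², so Δm = 5 log₁₀(d₂/d₁) = 5 log₁₀(741/14000) = -6.382
m₂ = m₁ + Δm = 9.22 + (-6.382) = 2.838

m ≈ 2.84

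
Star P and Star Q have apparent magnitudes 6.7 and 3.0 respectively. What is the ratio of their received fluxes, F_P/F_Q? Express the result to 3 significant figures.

F_P/F_Q ≈ 0.0331

Δm = 6.7 − (3.0) = 3.7
Flux ratio = 10^(−0.4 Δm) = 10^(−0.4 × 3.7) = 10^-1.480 = 0.03311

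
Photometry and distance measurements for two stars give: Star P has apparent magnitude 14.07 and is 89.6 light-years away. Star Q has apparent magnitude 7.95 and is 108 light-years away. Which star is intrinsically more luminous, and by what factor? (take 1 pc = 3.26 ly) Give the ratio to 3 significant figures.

Star P: d = 89.6 ly / 3.26 = 27.48 pc
Star P: M = m − 5 log₁₀ d + 5 = 14.07 − 5·1.4391 + 5 = 11.875
Star Q: d = 108 ly / 3.26 = 33.13 pc
Star Q: M = m − 5 log₁₀ d + 5 = 7.95 − 5·1.5202 + 5 = 5.349
ΔM = M_P − M_Q = 11.875 − (5.349) = 6.526; smaller M is more luminous → Star Q.
L ratio = 10^(0.4 |ΔM|) = 10^2.610 = 407.6

Star Q is more luminous, by a factor of 408.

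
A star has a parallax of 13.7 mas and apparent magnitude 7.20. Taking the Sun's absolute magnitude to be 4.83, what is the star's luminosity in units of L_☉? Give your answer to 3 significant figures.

L/L_☉ ≈ 6.01

d = 1/p = 1000/13.7 mas = 72.99 pc
M = m − 5 log₁₀ d + 5 = 7.20 − 5·1.8633 + 5 = 2.884
M − M_☉ = 2.884 − 4.83 = -1.946
L/L_☉ = 10^(−0.4 × -1.946) = 6.006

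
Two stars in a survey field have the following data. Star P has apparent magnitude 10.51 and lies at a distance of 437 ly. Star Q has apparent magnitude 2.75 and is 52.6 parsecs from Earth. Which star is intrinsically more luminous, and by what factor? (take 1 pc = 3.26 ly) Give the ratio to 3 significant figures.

Star Q is more luminous, by a factor of 196.

Star P: d = 437 ly / 3.26 = 134.0 pc
Star P: M = m − 5 log₁₀ d + 5 = 10.51 − 5·2.1273 + 5 = 4.874
Star Q: M = m − 5 log₁₀ d + 5 = 2.75 − 5·1.7210 + 5 = -0.855
ΔM = M_P − M_Q = 4.874 − (-0.855) = 5.729; smaller M is more luminous → Star Q.
L ratio = 10^(0.4 |ΔM|) = 10^2.291 = 195.6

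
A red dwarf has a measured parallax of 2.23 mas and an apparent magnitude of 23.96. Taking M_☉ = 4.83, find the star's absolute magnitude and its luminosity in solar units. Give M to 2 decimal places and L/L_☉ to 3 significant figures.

d = 1/p = 1000/2.23 mas = 448.4 pc
M = m − 5 log₁₀ d + 5 = 23.96 − 5·2.6517 + 5 = 15.702
M − M_☉ = 15.702 − 4.83 = 10.872
L/L_☉ = 10^(−0.4 × 10.872) = 4.481×10^-5

M ≈ 15.70; L/L_☉ ≈ 4.48×10^-5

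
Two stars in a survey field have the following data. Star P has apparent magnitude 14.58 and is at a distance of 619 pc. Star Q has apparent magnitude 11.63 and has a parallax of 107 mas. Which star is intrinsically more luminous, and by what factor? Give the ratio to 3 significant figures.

Star P is more luminous, by a factor of 290.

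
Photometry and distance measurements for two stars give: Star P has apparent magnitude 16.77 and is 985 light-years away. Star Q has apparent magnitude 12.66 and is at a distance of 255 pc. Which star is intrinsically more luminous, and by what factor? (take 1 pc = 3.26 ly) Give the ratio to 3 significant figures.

Star Q is more luminous, by a factor of 31.4.

Star P: d = 985 ly / 3.26 = 302.1 pc
Star P: M = m − 5 log₁₀ d + 5 = 16.77 − 5·2.4802 + 5 = 9.369
Star Q: M = m − 5 log₁₀ d + 5 = 12.66 − 5·2.4065 + 5 = 5.627
ΔM = M_P − M_Q = 9.369 − (5.627) = 3.742; smaller M is more luminous → Star Q.
L ratio = 10^(0.4 |ΔM|) = 10^1.497 = 31.38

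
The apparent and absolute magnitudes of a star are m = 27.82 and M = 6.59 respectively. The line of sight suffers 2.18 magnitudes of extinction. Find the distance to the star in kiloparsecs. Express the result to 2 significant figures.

m − M = 5 log₁₀(d/10 pc) + A  ⇒  27.82 − (6.59) − 2.18 = 5 log₁₀(d/10)
19.050 = 5 log₁₀(d/10)
log₁₀ d = (m − M − A)/5 + 1 = 4.8100
d = 10^4.8100 = 64570 pc
= 64.57 kpc

d ≈ 65 kpc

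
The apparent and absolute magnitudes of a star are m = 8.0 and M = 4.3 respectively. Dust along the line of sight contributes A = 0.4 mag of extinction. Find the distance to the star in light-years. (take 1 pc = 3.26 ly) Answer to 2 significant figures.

m − M = 5 log₁₀(d/10 pc) + A  ⇒  8.0 − (4.3) − 0.4 = 5 log₁₀(d/10)
3.300 = 5 log₁₀(d/10)
log₁₀ d = (m − M − A)/5 + 1 = 1.6600
d = 10^1.6600 = 45.71 pc
= 149.0 ly

d ≈ 150 ly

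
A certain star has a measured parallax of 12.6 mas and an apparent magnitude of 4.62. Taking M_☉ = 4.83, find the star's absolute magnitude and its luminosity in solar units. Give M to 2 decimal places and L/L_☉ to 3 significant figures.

d = 1/p = 1000/12.6 mas = 79.37 pc
M = m − 5 log₁₀ d + 5 = 4.62 − 5·1.8996 + 5 = 0.122
M − M_☉ = 0.122 − 4.83 = -4.708
L/L_☉ = 10^(−0.4 × -4.708) = 76.43

M ≈ 0.12; L/L_☉ ≈ 76.4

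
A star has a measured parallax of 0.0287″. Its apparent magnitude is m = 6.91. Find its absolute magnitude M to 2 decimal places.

d = 1/p = 1/0.0287″ = 34.84 pc
5 log₁₀(d/10 pc) = 5 log₁₀(34.84) − 5 = 2.711
M = m − 5 log₁₀(d/10) = 6.91 − 2.711 = 4.199

M ≈ 4.20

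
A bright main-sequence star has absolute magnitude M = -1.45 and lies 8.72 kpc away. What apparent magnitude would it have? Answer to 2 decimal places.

m ≈ 13.25

d = 8.72 kpc = 8720 pc
m = M + 5 log₁₀ d − 5 = -1.45 + 5·3.9405 − 5 = 13.253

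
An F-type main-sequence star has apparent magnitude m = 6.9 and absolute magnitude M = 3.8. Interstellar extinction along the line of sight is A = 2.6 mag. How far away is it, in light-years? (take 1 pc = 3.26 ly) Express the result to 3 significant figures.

d ≈ 41.0 ly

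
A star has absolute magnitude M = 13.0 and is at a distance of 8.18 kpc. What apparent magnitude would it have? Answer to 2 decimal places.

m ≈ 27.56

d = 8.18 kpc = 8180 pc
m = M + 5 log₁₀ d − 5 = 13.0 + 5·3.9128 − 5 = 27.564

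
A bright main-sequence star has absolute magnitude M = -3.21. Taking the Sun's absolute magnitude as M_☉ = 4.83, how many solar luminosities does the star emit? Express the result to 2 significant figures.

L/L_☉ ≈ 1600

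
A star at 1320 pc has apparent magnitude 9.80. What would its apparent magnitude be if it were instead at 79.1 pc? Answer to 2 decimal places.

m ≈ 3.69

Flux ∝ 1/d², so Δm = 5 log₁₀(d₂/d₁) = 5 log₁₀(79.1/1320) = -6.112
m₂ = m₁ + Δm = 9.80 + (-6.112) = 3.688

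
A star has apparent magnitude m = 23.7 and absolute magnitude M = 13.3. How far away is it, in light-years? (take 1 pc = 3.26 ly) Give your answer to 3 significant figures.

d ≈ 3920 ly

μ = m − M = 10.400
m − M = 5 log₁₀ d − 5
log₁₀ d = (m − M)/5 + 1 = 3.0800
d = 10^3.0800 = 1202 pc
= 3919 ly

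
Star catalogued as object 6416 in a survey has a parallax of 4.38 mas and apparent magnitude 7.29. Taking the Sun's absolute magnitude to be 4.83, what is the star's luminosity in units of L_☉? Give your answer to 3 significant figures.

d = 1/p = 1000/4.38 mas = 228.3 pc
M = m − 5 log₁₀ d + 5 = 7.29 − 5·2.3585 + 5 = 0.497
M − M_☉ = 0.497 − 4.83 = -4.333
L/L_☉ = 10^(−0.4 × -4.333) = 54.08

L/L_☉ ≈ 54.1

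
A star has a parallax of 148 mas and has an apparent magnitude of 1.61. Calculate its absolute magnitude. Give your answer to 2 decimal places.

M ≈ 2.46

p = 148 mas = 0.148″ → d = 1/p = 6.757 pc
5 log₁₀(d/10 pc) = 5 log₁₀(6.757) − 5 = -0.851
M = m − 5 log₁₀(d/10) = 1.61 + 0.851 = 2.461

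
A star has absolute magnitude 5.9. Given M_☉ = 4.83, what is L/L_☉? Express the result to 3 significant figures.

L/L_☉ ≈ 0.373

M − M_☉ = 5.9 − 4.83 = 1.070
L/L_☉ = 10^(−0.4 (M − M_☉)) = 10^-0.428 = 0.3733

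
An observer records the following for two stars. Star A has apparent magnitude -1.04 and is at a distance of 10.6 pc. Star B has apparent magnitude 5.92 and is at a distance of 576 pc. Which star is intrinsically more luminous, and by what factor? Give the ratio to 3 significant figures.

Star B is more luminous, by a factor of 4.86.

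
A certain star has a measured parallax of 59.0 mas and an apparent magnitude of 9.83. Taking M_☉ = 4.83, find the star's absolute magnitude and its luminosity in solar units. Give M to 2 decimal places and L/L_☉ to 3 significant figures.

M ≈ 8.68; L/L_☉ ≈ 0.0287

d = 1/p = 1000/59.0 mas = 16.95 pc
M = m − 5 log₁₀ d + 5 = 9.83 − 5·1.2291 + 5 = 8.684
M − M_☉ = 8.684 − 4.83 = 3.854
L/L_☉ = 10^(−0.4 × 3.854) = 0.02873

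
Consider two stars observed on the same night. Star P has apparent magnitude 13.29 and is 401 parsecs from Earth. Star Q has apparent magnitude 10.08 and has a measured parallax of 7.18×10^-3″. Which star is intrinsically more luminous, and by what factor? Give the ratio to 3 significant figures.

Star P: M = m − 5 log₁₀ d + 5 = 13.29 − 5·2.6031 + 5 = 5.274
Star Q: d = 1/p = 1/7.18×10^-3″ = 139.3 pc
Star Q: M = m − 5 log₁₀ d + 5 = 10.08 − 5·2.1439 + 5 = 4.361
ΔM = M_P − M_Q = 5.274 − (4.361) = 0.914; smaller M is more luminous → Star Q.
L ratio = 10^(0.4 |ΔM|) = 10^0.365 = 2.320

Star Q is more luminous, by a factor of 2.32.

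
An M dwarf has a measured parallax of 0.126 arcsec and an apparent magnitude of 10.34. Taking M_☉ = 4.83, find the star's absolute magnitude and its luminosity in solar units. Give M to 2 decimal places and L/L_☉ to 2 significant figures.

d = 1/p = 1/0.126″ = 7.937 pc
M = m − 5 log₁₀ d + 5 = 10.34 − 5·0.8996 + 5 = 10.842
M − M_☉ = 10.842 − 4.83 = 6.012
L/L_☉ = 10^(−0.4 × 6.012) = 3.938×10^-3

M ≈ 10.84; L/L_☉ ≈ 3.9×10^-3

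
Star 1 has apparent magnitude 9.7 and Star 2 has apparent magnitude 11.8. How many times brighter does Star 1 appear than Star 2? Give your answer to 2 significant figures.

6.9

Δm = 9.7 − (11.8) = -2.1
Flux ratio = 10^(−0.4 Δm) = 10^(−0.4 × -2.1) = 10^0.840 = 6.918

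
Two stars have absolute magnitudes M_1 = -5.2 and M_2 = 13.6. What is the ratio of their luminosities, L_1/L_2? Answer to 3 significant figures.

L_1/L_2 ≈ 3.31×10^7

ΔM = M_1 − M_2 = -18.8
L_1/L_2 = 10^(−0.4 ΔM) = 10^7.520 = 3.311×10^7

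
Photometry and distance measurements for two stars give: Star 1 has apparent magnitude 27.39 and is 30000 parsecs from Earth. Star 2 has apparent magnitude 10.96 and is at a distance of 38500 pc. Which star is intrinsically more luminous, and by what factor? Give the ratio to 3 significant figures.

Star 2 is more luminous, by a factor of 6.15×10^6.

Star 1: M = m − 5 log₁₀ d + 5 = 27.39 − 5·4.4771 + 5 = 10.004
Star 2: M = m − 5 log₁₀ d + 5 = 10.96 − 5·4.5855 + 5 = -6.967
ΔM = M_1 − M_2 = 10.004 − (-6.967) = 16.972; smaller M is more luminous → Star 2.
L ratio = 10^(0.4 |ΔM|) = 10^6.789 = 6.147×10^6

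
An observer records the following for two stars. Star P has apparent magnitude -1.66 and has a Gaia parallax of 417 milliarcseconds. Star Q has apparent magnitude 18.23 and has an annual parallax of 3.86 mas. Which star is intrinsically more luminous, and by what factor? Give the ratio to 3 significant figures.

Star P: p = 417 mas = 0.417″ → d = 1/p = 2.398 pc
Star P: M = m − 5 log₁₀ d + 5 = -1.66 − 5·0.3799 + 5 = 1.441
Star Q: p = 3.86 mas = 3.86×10^-3″ → d = 1/p = 259.1 pc
Star Q: M = m − 5 log₁₀ d + 5 = 18.23 − 5·2.4134 + 5 = 11.163
ΔM = M_P − M_Q = 1.441 − (11.163) = -9.722; smaller M is more luminous → Star P.
L ratio = 10^(0.4 |ΔM|) = 10^3.889 = 7743

Star P is more luminous, by a factor of 7740.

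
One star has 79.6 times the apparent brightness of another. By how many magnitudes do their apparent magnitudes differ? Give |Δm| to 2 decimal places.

Pogson: Δm = −2.5 log₁₀(ratio) = −2.5 log₁₀(79.6) = −2.5 × 1.9009 = -4.752

|Δm| ≈ 4.75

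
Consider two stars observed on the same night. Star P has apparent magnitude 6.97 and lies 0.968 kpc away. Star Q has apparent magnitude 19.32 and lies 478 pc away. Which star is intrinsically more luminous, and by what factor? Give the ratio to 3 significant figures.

Star P is more luminous, by a factor of 357000.

Star P: d = 0.968 kpc = 968.0 pc
Star P: M = m − 5 log₁₀ d + 5 = 6.97 − 5·2.9859 + 5 = -2.959
Star Q: M = m − 5 log₁₀ d + 5 = 19.32 − 5·2.6794 + 5 = 10.923
ΔM = M_P − M_Q = -2.959 − (10.923) = -13.882; smaller M is more luminous → Star P.
L ratio = 10^(0.4 |ΔM|) = 10^5.553 = 357200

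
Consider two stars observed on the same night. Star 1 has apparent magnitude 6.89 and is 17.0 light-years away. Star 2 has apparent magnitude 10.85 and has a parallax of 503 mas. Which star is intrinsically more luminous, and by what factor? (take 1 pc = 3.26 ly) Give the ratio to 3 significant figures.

Star 1 is more luminous, by a factor of 264.

Star 1: d = 17.0 ly / 3.26 = 5.215 pc
Star 1: M = m − 5 log₁₀ d + 5 = 6.89 − 5·0.7172 + 5 = 8.304
Star 2: p = 503 mas = 0.503″ → d = 1/p = 1.988 pc
Star 2: M = m − 5 log₁₀ d + 5 = 10.85 − 5·0.2984 + 5 = 14.358
ΔM = M_1 − M_2 = 8.304 − (14.358) = -6.054; smaller M is more luminous → Star 1.
L ratio = 10^(0.4 |ΔM|) = 10^2.422 = 264.0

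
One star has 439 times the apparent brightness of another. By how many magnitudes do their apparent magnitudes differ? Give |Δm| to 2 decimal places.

|Δm| ≈ 6.61

Pogson: Δm = −2.5 log₁₀(ratio) = −2.5 log₁₀(439) = −2.5 × 2.6425 = -6.606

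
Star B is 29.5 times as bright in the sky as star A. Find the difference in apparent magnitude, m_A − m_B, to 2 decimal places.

Pogson: Δm = −2.5 log₁₀(ratio) = −2.5 log₁₀(29.5) = −2.5 × 1.4698 = -3.675
Star B is brighter so has the smaller magnitude: m_A − m_B is positive.

m_A − m_B ≈ 3.67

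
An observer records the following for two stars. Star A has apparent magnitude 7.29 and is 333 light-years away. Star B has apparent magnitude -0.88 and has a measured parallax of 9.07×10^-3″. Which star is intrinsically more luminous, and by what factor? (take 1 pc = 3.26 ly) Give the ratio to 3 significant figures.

Star B is more luminous, by a factor of 2160.

Star A: d = 333 ly / 3.26 = 102.1 pc
Star A: M = m − 5 log₁₀ d + 5 = 7.29 − 5·2.0092 + 5 = 2.244
Star B: d = 1/p = 1/9.07×10^-3″ = 110.3 pc
Star B: M = m − 5 log₁₀ d + 5 = -0.88 − 5·2.0424 + 5 = -6.092
ΔM = M_A − M_B = 2.244 − (-6.092) = 8.336; smaller M is more luminous → Star B.
L ratio = 10^(0.4 |ΔM|) = 10^3.334 = 2159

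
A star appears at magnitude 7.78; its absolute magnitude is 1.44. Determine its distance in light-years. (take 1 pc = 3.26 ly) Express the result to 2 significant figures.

Distance modulus: m − M = 7.78 − (1.44) = 6.340
m − M = 5 log₁₀ d − 5
log₁₀ d = (m − M)/5 + 1 = 2.2680
d = 10^2.2680 = 185.4 pc
= 604.3 ly

d ≈ 600 ly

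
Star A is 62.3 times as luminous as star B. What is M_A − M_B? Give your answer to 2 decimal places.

Pogson: ΔM = −2.5 log₁₀(ratio) = −2.5 log₁₀(62.3) = −2.5 × 1.7945 = -4.486
Star A is brighter, so it has the smaller magnitude: the difference is negative.

M_A − M_B ≈ -4.49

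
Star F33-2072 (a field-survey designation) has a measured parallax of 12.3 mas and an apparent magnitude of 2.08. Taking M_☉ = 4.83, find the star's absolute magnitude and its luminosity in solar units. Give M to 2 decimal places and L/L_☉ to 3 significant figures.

d = 1/p = 1000/12.3 mas = 81.30 pc
M = m − 5 log₁₀ d + 5 = 2.08 − 5·1.9101 + 5 = -2.470
M − M_☉ = -2.470 − 4.83 = -7.300
L/L_☉ = 10^(−0.4 × -7.300) = 832.1

M ≈ -2.47; L/L_☉ ≈ 832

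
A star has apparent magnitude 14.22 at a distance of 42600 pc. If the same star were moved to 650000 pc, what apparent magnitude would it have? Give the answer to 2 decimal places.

m ≈ 20.14

Flux ∝ 1/d², so Δm = 5 log₁₀(d₂/d₁) = 5 log₁₀(650000/42600) = 5.918
m₂ = m₁ + Δm = 14.22 + (5.918) = 20.138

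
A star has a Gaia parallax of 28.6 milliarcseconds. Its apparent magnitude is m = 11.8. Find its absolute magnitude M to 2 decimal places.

M ≈ 9.08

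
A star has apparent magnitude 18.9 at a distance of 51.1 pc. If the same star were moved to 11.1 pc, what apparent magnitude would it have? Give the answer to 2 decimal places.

Flux ∝ 1/d², so Δm = 5 log₁₀(d₂/d₁) = 5 log₁₀(11.1/51.1) = -3.315
m₂ = m₁ + Δm = 18.9 + (-3.315) = 15.585

m ≈ 15.58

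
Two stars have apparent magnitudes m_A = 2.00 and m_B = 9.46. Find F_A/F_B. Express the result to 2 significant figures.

F_A/F_B ≈ 960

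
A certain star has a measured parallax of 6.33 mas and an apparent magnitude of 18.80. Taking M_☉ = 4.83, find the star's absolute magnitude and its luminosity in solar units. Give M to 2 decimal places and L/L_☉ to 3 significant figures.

d = 1/p = 1000/6.33 mas = 158.0 pc
M = m − 5 log₁₀ d + 5 = 18.80 − 5·2.1986 + 5 = 12.807
M − M_☉ = 12.807 − 4.83 = 7.977
L/L_☉ = 10^(−0.4 × 7.977) = 6.445×10^-4

M ≈ 12.81; L/L_☉ ≈ 6.44×10^-4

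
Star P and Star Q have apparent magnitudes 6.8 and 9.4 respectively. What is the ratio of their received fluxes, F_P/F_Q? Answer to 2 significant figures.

Magnitude difference = -2.6
Flux ratio = 10^(−0.4 Δm) = 10^(−0.4 × -2.6) = 10^1.040 = 10.96

F_P/F_Q ≈ 11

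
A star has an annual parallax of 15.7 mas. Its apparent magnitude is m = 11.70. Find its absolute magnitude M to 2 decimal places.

M ≈ 7.68

p = 15.7 mas = 0.0157″ → d = 1/p = 63.69 pc
5 log₁₀(d/10 pc) = 5 log₁₀(63.69) − 5 = 4.021
M = m − 5 log₁₀(d/10) = 11.70 − 4.021 = 7.679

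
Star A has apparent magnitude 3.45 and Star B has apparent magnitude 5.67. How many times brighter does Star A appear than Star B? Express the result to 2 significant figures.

Magnitude difference = -2.22
Flux ratio = 10^(−0.4 Δm) = 10^(−0.4 × -2.22) = 10^0.888 = 7.727

7.7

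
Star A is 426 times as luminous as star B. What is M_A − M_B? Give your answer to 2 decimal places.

Pogson: ΔM = −2.5 log₁₀(ratio) = −2.5 log₁₀(426) = −2.5 × 2.6294 = -6.574
Star A is brighter, so it has the smaller magnitude: the difference is negative.

M_A − M_B ≈ -6.57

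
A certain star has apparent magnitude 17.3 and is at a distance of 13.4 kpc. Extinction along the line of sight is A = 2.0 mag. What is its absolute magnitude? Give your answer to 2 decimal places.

d = 13.4 kpc = 13400 pc
5 log₁₀(d/10 pc) = 5 log₁₀(13400) − 5 = 15.636
M = m − 5 log₁₀(d/10) − A = 17.3 − 15.636 − 2.0 = -0.336

M ≈ -0.34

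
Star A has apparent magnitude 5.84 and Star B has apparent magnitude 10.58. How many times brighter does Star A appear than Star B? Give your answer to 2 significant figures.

Magnitude difference = -4.74
Flux ratio = 10^(−0.4 Δm) = 10^(−0.4 × -4.74) = 10^1.896 = 78.70

79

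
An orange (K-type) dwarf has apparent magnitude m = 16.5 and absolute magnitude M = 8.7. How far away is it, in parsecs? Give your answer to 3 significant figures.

d ≈ 363 pc

Distance modulus: m − M = 16.5 − (8.7) = 7.800
m − M = 5 log₁₀ d − 5
log₁₀ d = (m − M)/5 + 1 = 2.5600
d = 10^2.5600 = 363.1 pc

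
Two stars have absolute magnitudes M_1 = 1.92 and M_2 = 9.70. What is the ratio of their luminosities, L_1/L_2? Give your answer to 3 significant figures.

L_1/L_2 ≈ 1290

ΔM = M_1 − M_2 = -7.78
L_1/L_2 = 10^(−0.4 ΔM) = 10^3.112 = 1294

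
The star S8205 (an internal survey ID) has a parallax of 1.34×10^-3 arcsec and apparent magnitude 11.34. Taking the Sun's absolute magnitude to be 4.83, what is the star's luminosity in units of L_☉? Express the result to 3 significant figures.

d = 1/p = 1/1.34×10^-3″ = 746.3 pc
M = m − 5 log₁₀ d + 5 = 11.34 − 5·2.8729 + 5 = 1.976
M − M_☉ = 1.976 − 4.83 = -2.854
L/L_☉ = 10^(−0.4 × -2.854) = 13.86

L/L_☉ ≈ 13.9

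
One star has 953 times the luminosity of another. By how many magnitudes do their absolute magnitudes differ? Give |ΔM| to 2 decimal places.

Pogson: ΔM = −2.5 log₁₀(ratio) = −2.5 log₁₀(953) = −2.5 × 2.9791 = -7.448

|ΔM| ≈ 7.45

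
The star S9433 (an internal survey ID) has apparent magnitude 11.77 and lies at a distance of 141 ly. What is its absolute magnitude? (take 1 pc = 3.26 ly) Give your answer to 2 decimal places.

M ≈ 8.59

d = 141 ly / 3.26 = 43.25 pc
5 log₁₀(d/10 pc) = 5 log₁₀(43.25) − 5 = 3.180
M = m − 5 log₁₀(d/10) = 11.77 − 3.180 = 8.590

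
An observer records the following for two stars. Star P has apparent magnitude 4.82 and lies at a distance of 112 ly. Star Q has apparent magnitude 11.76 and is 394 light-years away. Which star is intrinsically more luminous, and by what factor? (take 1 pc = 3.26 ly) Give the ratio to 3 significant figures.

Star P: d = 112 ly / 3.26 = 34.36 pc
Star P: M = m − 5 log₁₀ d + 5 = 4.82 − 5·1.5360 + 5 = 2.140
Star Q: d = 394 ly / 3.26 = 120.9 pc
Star Q: M = m − 5 log₁₀ d + 5 = 11.76 − 5·2.0823 + 5 = 6.349
ΔM = M_P − M_Q = 2.140 − (6.349) = -4.209; smaller M is more luminous → Star P.
L ratio = 10^(0.4 |ΔM|) = 10^1.683 = 48.24

Star P is more luminous, by a factor of 48.2.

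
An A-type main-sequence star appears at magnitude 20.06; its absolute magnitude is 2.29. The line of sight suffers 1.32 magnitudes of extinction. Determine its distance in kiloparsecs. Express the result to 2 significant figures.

m − M = 5 log₁₀(d/10 pc) + A  ⇒  20.06 − (2.29) − 1.32 = 5 log₁₀(d/10)
16.450 = 5 log₁₀(d/10)
log₁₀ d = (m − M − A)/5 + 1 = 4.2900
d = 10^4.2900 = 19500 pc
= 19.50 kpc

d ≈ 19 kpc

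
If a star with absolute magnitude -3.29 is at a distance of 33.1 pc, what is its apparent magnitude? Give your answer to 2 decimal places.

m ≈ -0.69

m = M + 5 log₁₀ d − 5 = -3.29 + 5·1.5198 − 5 = -0.691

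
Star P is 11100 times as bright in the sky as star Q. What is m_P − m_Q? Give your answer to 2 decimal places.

m_P − m_Q ≈ -10.11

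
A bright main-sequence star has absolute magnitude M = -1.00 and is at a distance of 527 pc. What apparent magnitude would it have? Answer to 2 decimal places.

m = M + 5 log₁₀ d − 5 = -1.00 + 5·2.7218 − 5 = 7.609

m ≈ 7.61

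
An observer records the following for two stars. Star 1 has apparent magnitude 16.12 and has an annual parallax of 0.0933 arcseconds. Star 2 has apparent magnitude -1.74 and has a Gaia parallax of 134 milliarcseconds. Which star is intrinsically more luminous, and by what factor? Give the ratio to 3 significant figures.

Star 2 is more luminous, by a factor of 6.75×10^6.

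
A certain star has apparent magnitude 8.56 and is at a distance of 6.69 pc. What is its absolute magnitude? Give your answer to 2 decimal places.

5 log₁₀(d/10 pc) = 5 log₁₀(6.690) − 5 = -0.873
M = m − 5 log₁₀(d/10) = 8.56 + 0.873 = 9.433

M ≈ 9.43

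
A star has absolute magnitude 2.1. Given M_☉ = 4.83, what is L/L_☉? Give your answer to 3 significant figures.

L/L_☉ ≈ 12.4

M − M_☉ = 2.1 − 4.83 = -2.730
L/L_☉ = 10^(−0.4 (M − M_☉)) = 10^1.092 = 12.36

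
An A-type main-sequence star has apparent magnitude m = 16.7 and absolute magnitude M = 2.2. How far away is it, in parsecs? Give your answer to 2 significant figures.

Distance modulus: m − M = 16.7 − (2.2) = 14.500
m − M = 5 log₁₀ d − 5
log₁₀ d = (m − M)/5 + 1 = 3.9000
d = 10^3.9000 = 7943 pc

d ≈ 7900 pc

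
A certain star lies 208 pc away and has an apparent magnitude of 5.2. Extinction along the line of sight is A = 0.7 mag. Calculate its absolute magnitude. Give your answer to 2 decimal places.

5 log₁₀(d/10 pc) = 5 log₁₀(208.0) − 5 = 6.590
M = m − 5 log₁₀(d/10) − A = 5.2 − 6.590 − 0.7 = -2.090

M ≈ -2.09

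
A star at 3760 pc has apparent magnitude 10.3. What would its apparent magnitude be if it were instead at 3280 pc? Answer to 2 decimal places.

m ≈ 10.00

Flux ∝ 1/d², so Δm = 5 log₁₀(d₂/d₁) = 5 log₁₀(3280/3760) = -0.297
m₂ = m₁ + Δm = 10.3 + (-0.297) = 10.003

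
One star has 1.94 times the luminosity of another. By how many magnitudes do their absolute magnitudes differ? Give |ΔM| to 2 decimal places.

Pogson: ΔM = −2.5 log₁₀(ratio) = −2.5 log₁₀(1.94) = −2.5 × 0.2878 = -0.720

|ΔM| ≈ 0.72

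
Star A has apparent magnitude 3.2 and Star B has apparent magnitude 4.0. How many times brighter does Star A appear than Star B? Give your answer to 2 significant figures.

2.1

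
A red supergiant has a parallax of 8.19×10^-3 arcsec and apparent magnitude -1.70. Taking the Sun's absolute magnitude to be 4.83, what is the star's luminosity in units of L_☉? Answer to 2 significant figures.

d = 1/p = 1/8.19×10^-3″ = 122.1 pc
M = m − 5 log₁₀ d + 5 = -1.70 − 5·2.0867 + 5 = -7.134
M − M_☉ = -7.134 − 4.83 = -11.964
L/L_☉ = 10^(−0.4 × -11.964) = 61010

L/L_☉ ≈ 61000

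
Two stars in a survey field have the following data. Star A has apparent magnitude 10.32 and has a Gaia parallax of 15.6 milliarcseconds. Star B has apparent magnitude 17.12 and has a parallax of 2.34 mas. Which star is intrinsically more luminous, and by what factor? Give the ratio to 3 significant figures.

Star A is more luminous, by a factor of 11.8.

Star A: p = 15.6 mas = 0.0156″ → d = 1/p = 64.10 pc
Star A: M = m − 5 log₁₀ d + 5 = 10.32 − 5·1.8069 + 5 = 6.286
Star B: p = 2.34 mas = 2.34×10^-3″ → d = 1/p = 427.4 pc
Star B: M = m − 5 log₁₀ d + 5 = 17.12 − 5·2.6308 + 5 = 8.966
ΔM = M_A − M_B = 6.286 − (8.966) = -2.680; smaller M is more luminous → Star A.
L ratio = 10^(0.4 |ΔM|) = 10^1.072 = 11.81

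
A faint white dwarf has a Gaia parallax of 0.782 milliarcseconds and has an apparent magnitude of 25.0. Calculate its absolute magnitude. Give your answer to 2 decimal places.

p = 0.782 mas = 7.82×10^-4″ → d = 1/p = 1279 pc
5 log₁₀(d/10 pc) = 5 log₁₀(1279) − 5 = 10.534
M = m − 5 log₁₀(d/10) = 25.0 − 10.534 = 14.466

M ≈ 14.47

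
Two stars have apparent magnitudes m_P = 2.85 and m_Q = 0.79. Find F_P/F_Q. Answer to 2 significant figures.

F_P/F_Q ≈ 0.15

Δm = 2.85 − (0.79) = 2.06
Flux ratio = 10^(−0.4 Δm) = 10^(−0.4 × 2.06) = 10^-0.824 = 0.1500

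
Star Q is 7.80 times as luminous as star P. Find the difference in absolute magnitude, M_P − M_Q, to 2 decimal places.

M_P − M_Q ≈ 2.23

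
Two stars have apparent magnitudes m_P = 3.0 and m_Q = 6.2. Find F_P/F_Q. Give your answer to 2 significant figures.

Magnitude difference = -3.2
Flux ratio = 10^(−0.4 Δm) = 10^(−0.4 × -3.2) = 10^1.280 = 19.05

F_P/F_Q ≈ 19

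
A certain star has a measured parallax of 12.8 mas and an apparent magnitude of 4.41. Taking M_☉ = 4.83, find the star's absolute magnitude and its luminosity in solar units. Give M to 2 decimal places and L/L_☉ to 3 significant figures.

M ≈ -0.05; L/L_☉ ≈ 89.9

d = 1/p = 1000/12.8 mas = 78.12 pc
M = m − 5 log₁₀ d + 5 = 4.41 − 5·1.8928 + 5 = -0.054
M − M_☉ = -0.054 − 4.83 = -4.884
L/L_☉ = 10^(−0.4 × -4.884) = 89.86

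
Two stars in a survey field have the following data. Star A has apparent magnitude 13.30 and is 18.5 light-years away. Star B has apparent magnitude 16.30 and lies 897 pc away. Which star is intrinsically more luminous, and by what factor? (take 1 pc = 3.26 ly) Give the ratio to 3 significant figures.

Star B is more luminous, by a factor of 1580.

Star A: d = 18.5 ly / 3.26 = 5.675 pc
Star A: M = m − 5 log₁₀ d + 5 = 13.30 − 5·0.7540 + 5 = 14.530
Star B: M = m − 5 log₁₀ d + 5 = 16.30 − 5·2.9528 + 5 = 6.536
ΔM = M_A − M_B = 14.530 − (6.536) = 7.994; smaller M is more luminous → Star B.
L ratio = 10^(0.4 |ΔM|) = 10^3.198 = 1576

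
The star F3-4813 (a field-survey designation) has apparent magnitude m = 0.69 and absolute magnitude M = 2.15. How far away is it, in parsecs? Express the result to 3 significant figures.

d ≈ 5.11 pc

μ = m − M = -1.460
m − M = 5 log₁₀ d − 5
log₁₀ d = (m − M)/5 + 1 = 0.7080
d = 10^0.7080 = 5.105 pc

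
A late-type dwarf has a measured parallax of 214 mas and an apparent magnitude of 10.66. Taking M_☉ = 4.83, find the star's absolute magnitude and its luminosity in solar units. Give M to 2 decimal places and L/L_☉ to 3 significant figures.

M ≈ 12.31; L/L_☉ ≈ 1.02×10^-3

d = 1/p = 1000/214 mas = 4.673 pc
M = m − 5 log₁₀ d + 5 = 10.66 − 5·0.6696 + 5 = 12.312
M − M_☉ = 12.312 − 4.83 = 7.482
L/L_☉ = 10^(−0.4 × 7.482) = 1.017×10^-3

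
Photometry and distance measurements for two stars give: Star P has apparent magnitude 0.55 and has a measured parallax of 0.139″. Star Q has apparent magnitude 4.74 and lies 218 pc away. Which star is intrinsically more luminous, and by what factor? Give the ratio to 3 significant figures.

Star Q is more luminous, by a factor of 19.4.

Star P: d = 1/p = 1/0.139″ = 7.194 pc
Star P: M = m − 5 log₁₀ d + 5 = 0.55 − 5·0.8570 + 5 = 1.265
Star Q: M = m − 5 log₁₀ d + 5 = 4.74 − 5·2.3385 + 5 = -1.952
ΔM = M_P − M_Q = 1.265 − (-1.952) = 3.217; smaller M is more luminous → Star Q.
L ratio = 10^(0.4 |ΔM|) = 10^1.287 = 19.36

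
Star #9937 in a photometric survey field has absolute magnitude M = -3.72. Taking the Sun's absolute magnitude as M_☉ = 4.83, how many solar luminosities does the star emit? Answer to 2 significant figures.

M − M_☉ = -3.72 − 4.83 = -8.550
L/L_☉ = 10^(−0.4 (M − M_☉)) = 10^3.420 = 2630

L/L_☉ ≈ 2600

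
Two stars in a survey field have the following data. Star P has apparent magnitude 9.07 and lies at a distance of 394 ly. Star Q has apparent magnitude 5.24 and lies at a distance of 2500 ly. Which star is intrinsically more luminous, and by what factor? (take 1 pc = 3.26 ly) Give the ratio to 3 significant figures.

Star Q is more luminous, by a factor of 1370.

Star P: d = 394 ly / 3.26 = 120.9 pc
Star P: M = m − 5 log₁₀ d + 5 = 9.07 − 5·2.0823 + 5 = 3.659
Star Q: d = 2500 ly / 3.26 = 766.9 pc
Star Q: M = m − 5 log₁₀ d + 5 = 5.24 − 5·2.8847 + 5 = -4.184
ΔM = M_P − M_Q = 3.659 − (-4.184) = 7.842; smaller M is more luminous → Star Q.
L ratio = 10^(0.4 |ΔM|) = 10^3.137 = 1371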